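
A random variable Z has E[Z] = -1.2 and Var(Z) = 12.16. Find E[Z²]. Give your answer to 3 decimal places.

E[Z²] = Var(Z) + (E[Z])² = 12.16 + (-1.2)² = 13.6

13.600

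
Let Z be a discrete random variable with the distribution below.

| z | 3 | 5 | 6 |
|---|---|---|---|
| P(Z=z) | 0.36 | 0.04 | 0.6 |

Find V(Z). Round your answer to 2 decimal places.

2.03

E[Z] = (3)(0.36) + (5)(0.04) + (6)(0.6) = 4.88
E[Z²] = (3)²(0.36) + (5)²(0.04) + (6)²(0.6) = 25.84
V(Z) = E[Z²] − (E[Z])² = 25.84 − (4.88)² = 2.0256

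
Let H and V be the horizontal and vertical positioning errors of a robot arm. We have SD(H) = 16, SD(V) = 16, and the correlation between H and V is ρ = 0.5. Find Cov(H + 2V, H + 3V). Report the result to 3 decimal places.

2432.000

Var(H) = (16)² = 256;  Var(V) = (16)² = 256
Cov(H,V) = ρ·SD(H)·SD(V) = 0.5·16·16 = 128
Cov(H + 2V, H + 3V) = (1)(1)Var(H) + (2)(3)Var(V) + [(1)(3) + (2)(1)]Cov(H,V)
= 1·256 + 6·256 + 5·128 = 2432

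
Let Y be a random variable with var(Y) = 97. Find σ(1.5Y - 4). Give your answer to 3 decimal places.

14.773

var(1.5Y - 4) = (1.5)²·97 = 218.25
σ(1.5Y - 4) = √218.25 ≈ 14.773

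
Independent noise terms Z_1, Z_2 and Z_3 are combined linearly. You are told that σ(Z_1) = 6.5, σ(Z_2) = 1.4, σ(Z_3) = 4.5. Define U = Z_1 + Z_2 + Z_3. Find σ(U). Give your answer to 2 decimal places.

8.03

Var(Z_1) = 42.25, Var(Z_2) = 1.96, Var(Z_3) = 20.25
By independence, Var(U) = (1)²Var(Z_1) + (1)²Var(Z_2) + (1)²Var(Z_3)
= (1)²·42.25 + (1)²·1.96 + (1)²·20.25 = 64.46
σ(U) = √64.46 ≈ 8.03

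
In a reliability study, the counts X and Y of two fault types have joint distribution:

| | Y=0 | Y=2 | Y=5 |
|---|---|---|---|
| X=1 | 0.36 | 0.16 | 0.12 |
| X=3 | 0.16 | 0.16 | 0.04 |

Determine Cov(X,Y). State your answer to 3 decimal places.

0.003

E[X] = 1.72,  E[Y] = 1.44
E[XY] = 2.48
Cov(X,Y) = E[XY] − E[X]E[Y] = 2.48 − (1.72)(1.44) = 0.0032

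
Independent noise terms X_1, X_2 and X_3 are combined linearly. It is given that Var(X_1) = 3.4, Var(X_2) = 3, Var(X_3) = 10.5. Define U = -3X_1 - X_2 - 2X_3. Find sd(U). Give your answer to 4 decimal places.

8.6948

By independence, Var(U) = (-3)²Var(X_1) + (-1)²Var(X_2) + (-2)²Var(X_3)
= (-3)²·3.4 + (-1)²·3 + (-2)²·10.5 = 75.6
sd(U) = √75.6 ≈ 8.6948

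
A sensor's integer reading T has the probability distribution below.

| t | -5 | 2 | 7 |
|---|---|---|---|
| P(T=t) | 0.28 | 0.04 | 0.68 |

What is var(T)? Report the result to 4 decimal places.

E[T] = (-5)(0.28) + (2)(0.04) + (7)(0.68) = 3.44
E[T²] = (-5)²(0.28) + (2)²(0.04) + (7)²(0.68) = 40.48
var(T) = E[T²] − (E[T])² = 40.48 − (3.44)² = 28.6464

28.6464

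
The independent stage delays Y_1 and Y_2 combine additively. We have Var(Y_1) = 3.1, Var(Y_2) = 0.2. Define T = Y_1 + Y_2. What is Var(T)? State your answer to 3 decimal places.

3.300

By independence, Var(T) = (1)²Var(Y_1) + (1)²Var(Y_2)
= (1)²·3.1 + (1)²·0.2 = 3.3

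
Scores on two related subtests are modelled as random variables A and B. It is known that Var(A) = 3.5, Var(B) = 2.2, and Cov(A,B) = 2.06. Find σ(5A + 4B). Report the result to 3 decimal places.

14.321

Var(5A + 4B) = (5)²·Var(A) + (4)²·Var(B) + 2·(5)·(4)·Cov(A,B)
= 25·3.5 + 16·2.2 + 40·2.06 = 205.1
σ(5A + 4B) = √205.1 ≈ 14.321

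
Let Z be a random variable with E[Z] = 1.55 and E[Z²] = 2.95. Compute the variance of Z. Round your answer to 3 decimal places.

V(Z) = 2.95 − (1.55)² = 0.5475

0.548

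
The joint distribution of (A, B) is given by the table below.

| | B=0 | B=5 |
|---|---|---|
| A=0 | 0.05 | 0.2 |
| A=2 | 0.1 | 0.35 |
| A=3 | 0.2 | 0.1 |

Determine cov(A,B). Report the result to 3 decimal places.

E[A] = 1.8,  E[B] = 3.25
E[AB] = 5
cov(A,B) = E[AB] − E[A]E[B] = 5 − (1.8)(3.25) = -0.85

-0.850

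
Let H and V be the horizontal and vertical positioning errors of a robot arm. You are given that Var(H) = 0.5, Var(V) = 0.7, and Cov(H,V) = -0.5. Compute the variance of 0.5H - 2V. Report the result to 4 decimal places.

3.9250

Var(0.5H - 2V) = (0.5)²·Var(H) + (-2)²·Var(V) + 2·(0.5)·(-2)·Cov(H,V)
= 0.25·0.5 + 4·0.7 + -2·-0.5 = 3.925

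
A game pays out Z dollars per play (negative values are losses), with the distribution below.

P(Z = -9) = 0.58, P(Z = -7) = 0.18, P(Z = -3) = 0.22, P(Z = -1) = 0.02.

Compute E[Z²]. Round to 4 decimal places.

E[Z²] = (-9)²(0.58) + (-7)²(0.18) + (-3)²(0.22) + (-1)²(0.02) = 57.8

57.8000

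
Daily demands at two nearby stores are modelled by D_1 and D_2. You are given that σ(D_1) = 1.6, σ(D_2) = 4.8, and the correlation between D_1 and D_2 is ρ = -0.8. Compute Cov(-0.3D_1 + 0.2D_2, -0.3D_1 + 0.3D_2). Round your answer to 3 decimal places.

Var(D_1) = (1.6)² = 2.56;  Var(D_2) = (4.8)² = 23.04
Cov(D_1,D_2) = ρ·σ(D_1)·σ(D_2) = -0.8·1.6·4.8 = -6.144
Cov(-0.3D_1 + 0.2D_2, -0.3D_1 + 0.3D_2) = (-0.3)(-0.3)Var(D_1) + (0.2)(0.3)Var(D_2) + [(-0.3)(0.3) + (0.2)(-0.3)]Cov(D_1,D_2)
= 0.09·2.56 + 0.06·23.04 + -0.15·-6.144 = 2.5344

2.534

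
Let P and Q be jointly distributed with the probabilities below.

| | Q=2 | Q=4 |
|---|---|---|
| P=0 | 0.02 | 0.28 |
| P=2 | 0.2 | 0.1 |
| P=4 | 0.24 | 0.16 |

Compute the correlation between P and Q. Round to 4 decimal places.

-0.4203

E[P] = 2.2,  E[Q] = 3.08
E[PQ] = 6.08
Cov(P,Q) = E[PQ] − E[P]E[Q] = 6.08 − (2.2)(3.08) = -0.696
var(P) = 2.76,  var(Q) = 0.9936
ρ = -0.696 / √(2.76·0.9936) ≈ -0.4203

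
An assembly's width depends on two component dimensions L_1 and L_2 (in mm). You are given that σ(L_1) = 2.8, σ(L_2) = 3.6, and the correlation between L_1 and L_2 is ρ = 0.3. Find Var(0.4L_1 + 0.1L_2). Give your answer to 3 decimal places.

1.626

Var(L_1) = (2.8)² = 7.84;  Var(L_2) = (3.6)² = 12.96
cov(L_1,L_2) = ρ·σ(L_1)·σ(L_2) = 0.3·2.8·3.6 = 3.024
Var(0.4L_1 + 0.1L_2) = (0.4)²·Var(L_1) + (0.1)²·Var(L_2) + 2·(0.4)·(0.1)·cov(L_1,L_2)
= 0.16·7.84 + 0.01·12.96 + 0.08·3.024 = 1.62592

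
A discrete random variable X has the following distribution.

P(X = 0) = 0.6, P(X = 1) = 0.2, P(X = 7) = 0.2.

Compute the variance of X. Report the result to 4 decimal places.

7.4400

E[X] = (0)(0.6) + (1)(0.2) + (7)(0.2) = 1.6
E[X²] = (0)²(0.6) + (1)²(0.2) + (7)²(0.2) = 10
var(X) = E[X²] − (E[X])² = 10 − (1.6)² = 7.44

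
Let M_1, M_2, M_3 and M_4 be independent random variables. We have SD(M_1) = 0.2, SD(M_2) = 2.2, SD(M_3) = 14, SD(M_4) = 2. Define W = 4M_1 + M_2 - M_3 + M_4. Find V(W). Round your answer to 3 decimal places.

205.480

V(M_1) = 0.04, V(M_2) = 4.84, V(M_3) = 196, V(M_4) = 4
By independence, V(W) = (4)²V(M_1) + (1)²V(M_2) + (-1)²V(M_3) + (1)²V(M_4)
= (4)²·0.04 + (1)²·4.84 + (-1)²·196 + (1)²·4 = 205.48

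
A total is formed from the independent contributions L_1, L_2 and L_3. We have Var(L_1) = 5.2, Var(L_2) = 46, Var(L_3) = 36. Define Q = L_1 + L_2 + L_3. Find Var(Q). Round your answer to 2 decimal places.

87.20

By independence, Var(Q) = (1)²Var(L_1) + (1)²Var(L_2) + (1)²Var(L_3)
= (1)²·5.2 + (1)²·46 + (1)²·36 = 87.2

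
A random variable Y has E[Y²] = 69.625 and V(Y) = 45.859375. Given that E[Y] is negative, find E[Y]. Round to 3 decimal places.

-4.875

(E[Y])² = E[Y²] − V(Y) = 69.625 − 45.859375 = 23.765625
E[Y] = −√23.765625 = -4.875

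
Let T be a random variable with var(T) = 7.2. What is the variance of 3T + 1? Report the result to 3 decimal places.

var(3T + 1) = (3)²·var(T) = 9·7.2 = 64.8

64.800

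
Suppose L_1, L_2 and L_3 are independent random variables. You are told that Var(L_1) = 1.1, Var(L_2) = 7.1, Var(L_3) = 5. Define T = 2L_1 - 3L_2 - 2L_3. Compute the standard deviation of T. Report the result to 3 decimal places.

9.397

By independence, Var(T) = (2)²Var(L_1) + (-3)²Var(L_2) + (-2)²Var(L_3)
= (2)²·1.1 + (-3)²·7.1 + (-2)²·5 = 88.3
sd(T) = √88.3 ≈ 9.397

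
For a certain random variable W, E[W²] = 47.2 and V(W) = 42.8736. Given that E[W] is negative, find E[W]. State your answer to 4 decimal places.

-2.0800

(E[W])² = E[W²] − V(W) = 47.2 − 42.8736 = 4.3264
E[W] = −√4.3264 = -2.08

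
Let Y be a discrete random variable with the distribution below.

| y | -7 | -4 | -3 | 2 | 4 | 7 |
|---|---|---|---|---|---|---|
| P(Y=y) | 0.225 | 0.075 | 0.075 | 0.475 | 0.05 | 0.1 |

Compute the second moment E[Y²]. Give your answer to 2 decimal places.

E[Y²] = (-7)²(0.225) + (-4)²(0.075) + (-3)²(0.075) + (2)²(0.475) + (4)²(0.05) + (7)²(0.1) = 20.5

20.50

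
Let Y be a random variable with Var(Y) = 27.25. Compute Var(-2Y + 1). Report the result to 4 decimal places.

109.0000

Var(-2Y + 1) = (-2)²·Var(Y) = 4·27.25 = 109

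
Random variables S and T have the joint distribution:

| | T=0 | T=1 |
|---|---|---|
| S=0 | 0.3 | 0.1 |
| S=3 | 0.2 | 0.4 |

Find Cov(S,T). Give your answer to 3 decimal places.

E[S] = 1.8,  E[T] = 0.5
E[ST] = 1.2
Cov(S,T) = E[ST] − E[S]E[T] = 1.2 − (1.8)(0.5) = 0.3

0.300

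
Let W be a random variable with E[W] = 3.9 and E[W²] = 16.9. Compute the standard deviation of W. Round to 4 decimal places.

1.3000

Var(W) = 16.9 − (3.9)² = 1.69
σ(W) = √1.69 ≈ 1.3000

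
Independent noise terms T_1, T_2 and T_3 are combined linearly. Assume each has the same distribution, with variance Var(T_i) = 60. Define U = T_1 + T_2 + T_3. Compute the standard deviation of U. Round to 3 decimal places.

By independence, Var(U) = (1)²Var(T_1) + (1)²Var(T_2) + (1)²Var(T_3)
= (1)²·60 + (1)²·60 + (1)²·60 = 180
SD(U) = √180 ≈ 13.416

13.416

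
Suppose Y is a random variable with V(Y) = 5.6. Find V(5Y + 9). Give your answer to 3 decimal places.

V(5Y + 9) = (5)²·V(Y) = 25·5.6 = 140

140.000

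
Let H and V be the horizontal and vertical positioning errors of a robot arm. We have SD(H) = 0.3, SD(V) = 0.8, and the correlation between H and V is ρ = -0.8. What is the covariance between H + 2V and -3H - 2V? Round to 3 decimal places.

Var(H) = (0.3)² = 0.09;  Var(V) = (0.8)² = 0.64
Cov(H,V) = ρ·SD(H)·SD(V) = -0.8·0.3·0.8 = -0.192
Cov(H + 2V, -3H - 2V) = (1)(-3)Var(H) + (2)(-2)Var(V) + [(1)(-2) + (2)(-3)]Cov(H,V)
= -3·0.09 + -4·0.64 + -8·-0.192 = -1.294

-1.294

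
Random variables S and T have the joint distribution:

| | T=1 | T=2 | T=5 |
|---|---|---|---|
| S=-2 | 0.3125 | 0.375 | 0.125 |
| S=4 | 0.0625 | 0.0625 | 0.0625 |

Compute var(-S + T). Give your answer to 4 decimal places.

E[S] = -0.875,  E[T] = 2.1875,  E[ST] = -1.375
var(S) = 6.25 − (-0.875)² = 5.484375;  var(T) = 6.8125 − (2.1875)² = 2.02734375
Cov(S,T) = -1.375 − (-0.875)(2.1875) = 0.5390625
var(-S + T) = (-1)²·5.484375 + (1)²·2.02734375 + 2·(-1)·(1)·0.5390625 = 6.43359375

6.4336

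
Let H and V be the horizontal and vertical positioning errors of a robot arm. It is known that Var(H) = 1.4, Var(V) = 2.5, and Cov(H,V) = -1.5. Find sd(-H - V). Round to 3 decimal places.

0.949

Var(-H - V) = (-1)²·Var(H) + (-1)²·Var(V) + 2·(-1)·(-1)·Cov(H,V)
= 1·1.4 + 1·2.5 + 2·-1.5 = 0.9
sd(-H - V) = √0.9 ≈ 0.949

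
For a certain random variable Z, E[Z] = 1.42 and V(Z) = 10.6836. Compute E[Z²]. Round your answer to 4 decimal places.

12.7000

E[Z²] = V(Z) + (E[Z])² = 10.6836 + (1.42)² = 12.7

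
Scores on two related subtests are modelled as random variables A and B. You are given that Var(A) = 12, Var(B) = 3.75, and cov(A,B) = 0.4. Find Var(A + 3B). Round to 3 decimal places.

48.150

Var(A + 3B) = (1)²·Var(A) + (3)²·Var(B) + 2·(1)·(3)·cov(A,B)
= 1·12 + 9·3.75 + 6·0.4 = 48.15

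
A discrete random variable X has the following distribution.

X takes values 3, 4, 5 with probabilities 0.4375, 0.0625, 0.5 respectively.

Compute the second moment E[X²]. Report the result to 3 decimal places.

E[X²] = (3)²(0.4375) + (4)²(0.0625) + (5)²(0.5) = 17.4375

17.438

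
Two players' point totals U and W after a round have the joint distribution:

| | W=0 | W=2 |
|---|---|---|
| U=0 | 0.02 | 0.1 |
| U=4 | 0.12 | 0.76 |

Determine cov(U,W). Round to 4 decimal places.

0.0256

E[U] = 3.52,  E[W] = 1.72
E[UW] = 6.08
cov(U,W) = E[UW] − E[U]E[W] = 6.08 − (3.52)(1.72) = 0.0256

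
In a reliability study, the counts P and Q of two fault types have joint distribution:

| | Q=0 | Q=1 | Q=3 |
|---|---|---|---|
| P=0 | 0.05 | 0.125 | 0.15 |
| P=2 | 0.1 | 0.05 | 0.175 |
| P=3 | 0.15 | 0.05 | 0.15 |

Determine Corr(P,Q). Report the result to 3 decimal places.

-0.093

E[P] = 1.7,  E[Q] = 1.65
E[PQ] = 2.65
Cov(P,Q) = E[PQ] − E[P]E[Q] = 2.65 − (1.7)(1.65) = -0.155
V(P) = 1.56,  V(Q) = 1.7775
ρ = -0.155 / √(1.56·1.7775) ≈ -0.093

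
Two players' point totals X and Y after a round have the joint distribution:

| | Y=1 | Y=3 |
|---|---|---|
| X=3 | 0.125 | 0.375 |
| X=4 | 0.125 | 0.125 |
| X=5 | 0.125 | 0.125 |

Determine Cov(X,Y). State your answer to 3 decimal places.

-0.188

E[X] = 3.75,  E[Y] = 2.25
E[XY] = 8.25
Cov(X,Y) = E[XY] − E[X]E[Y] = 8.25 − (3.75)(2.25) = -0.1875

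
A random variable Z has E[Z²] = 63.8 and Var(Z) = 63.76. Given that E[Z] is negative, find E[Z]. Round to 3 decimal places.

-0.200

(E[Z])² = E[Z²] − Var(Z) = 63.8 − 63.76 = 0.04
E[Z] = −√0.04 = -0.2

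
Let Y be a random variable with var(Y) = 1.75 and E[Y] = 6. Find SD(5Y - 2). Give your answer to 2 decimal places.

var(5Y - 2) = (5)²·1.75 = 43.75
SD(5Y - 2) = √43.75 ≈ 6.61

6.61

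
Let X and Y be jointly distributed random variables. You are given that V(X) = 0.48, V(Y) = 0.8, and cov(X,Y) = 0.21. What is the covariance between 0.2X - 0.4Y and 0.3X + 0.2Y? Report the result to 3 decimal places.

-0.052

cov(0.2X - 0.4Y, 0.3X + 0.2Y) = (0.2)(0.3)V(X) + (-0.4)(0.2)V(Y) + [(0.2)(0.2) + (-0.4)(0.3)]cov(X,Y)
= 0.06·0.48 + -0.08·0.8 + -0.08·0.21 = -0.052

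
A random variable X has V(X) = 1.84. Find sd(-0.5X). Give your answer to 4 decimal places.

V(-0.5X) = (-0.5)²·1.84 = 0.46
sd(-0.5X) = √0.46 ≈ 0.6782

0.6782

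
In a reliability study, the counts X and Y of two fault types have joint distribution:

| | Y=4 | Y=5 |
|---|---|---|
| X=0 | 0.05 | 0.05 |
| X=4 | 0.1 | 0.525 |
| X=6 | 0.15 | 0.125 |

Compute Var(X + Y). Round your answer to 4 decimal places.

E[X] = 4.15,  E[Y] = 4.7,  E[XY] = 19.45
Var(X) = 19.9 − (4.15)² = 2.6775;  Var(Y) = 22.3 − (4.7)² = 0.21
cov(X,Y) = 19.45 − (4.15)(4.7) = -0.055
Var(X + Y) = (1)²·2.6775 + (1)²·0.21 + 2·(1)·(1)·-0.055 = 2.7775

2.7775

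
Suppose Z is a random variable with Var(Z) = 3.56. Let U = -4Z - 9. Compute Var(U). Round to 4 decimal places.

56.9600

Var(-4Z - 9) = (-4)²·Var(Z) = 16·3.56 = 56.96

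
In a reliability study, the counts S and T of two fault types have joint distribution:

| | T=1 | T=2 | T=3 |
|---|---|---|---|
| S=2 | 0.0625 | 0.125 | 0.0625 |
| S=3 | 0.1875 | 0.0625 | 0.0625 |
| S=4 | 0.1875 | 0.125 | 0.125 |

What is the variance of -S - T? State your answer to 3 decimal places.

1.250

E[S] = 3.1875,  E[T] = 1.8125,  E[ST] = 5.75
Var(S) = 10.8125 − (3.1875)² = 0.65234375;  Var(T) = 3.9375 − (1.8125)² = 0.65234375
Cov(S,T) = 5.75 − (3.1875)(1.8125) = -0.02734375
Var(-S - T) = (-1)²·0.65234375 + (-1)²·0.65234375 + 2·(-1)·(-1)·-0.02734375 = 1.25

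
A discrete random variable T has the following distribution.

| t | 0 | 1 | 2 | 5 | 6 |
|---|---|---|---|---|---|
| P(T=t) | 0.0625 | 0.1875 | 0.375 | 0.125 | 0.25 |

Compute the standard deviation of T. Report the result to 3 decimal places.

E[T] = (0)(0.0625) + (1)(0.1875) + (2)(0.375) + (5)(0.125) + (6)(0.25) = 3.0625
E[T²] = (0)²(0.0625) + (1)²(0.1875) + (2)²(0.375) + (5)²(0.125) + (6)²(0.25) = 13.8125
var(T) = E[T²] − (E[T])² = 13.8125 − (3.0625)² = 4.43359375
σ(T) = √4.43359375 ≈ 2.106

2.106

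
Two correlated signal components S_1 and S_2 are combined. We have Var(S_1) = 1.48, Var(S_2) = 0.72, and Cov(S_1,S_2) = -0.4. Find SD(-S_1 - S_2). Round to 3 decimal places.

Var(-S_1 - S_2) = (-1)²·Var(S_1) + (-1)²·Var(S_2) + 2·(-1)·(-1)·Cov(S_1,S_2)
= 1·1.48 + 1·0.72 + 2·-0.4 = 1.4
SD(-S_1 - S_2) = √1.4 ≈ 1.183

1.183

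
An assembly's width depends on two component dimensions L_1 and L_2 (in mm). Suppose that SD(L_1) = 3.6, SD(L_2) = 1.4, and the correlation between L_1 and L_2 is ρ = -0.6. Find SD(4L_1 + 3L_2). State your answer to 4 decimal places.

12.3460

V(L_1) = (3.6)² = 12.96;  V(L_2) = (1.4)² = 1.96
cov(L_1,L_2) = ρ·SD(L_1)·SD(L_2) = -0.6·3.6·1.4 = -3.024
V(4L_1 + 3L_2) = (4)²·V(L_1) + (3)²·V(L_2) + 2·(4)·(3)·cov(L_1,L_2)
= 16·12.96 + 9·1.96 + 24·-3.024 = 152.424
SD(4L_1 + 3L_2) = √152.424 ≈ 12.3460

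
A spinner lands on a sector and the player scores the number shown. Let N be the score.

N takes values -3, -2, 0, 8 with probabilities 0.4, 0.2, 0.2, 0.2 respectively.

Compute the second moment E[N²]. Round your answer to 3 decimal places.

17.200

E[N²] = (-3)²(0.4) + (-2)²(0.2) + (0)²(0.2) + (8)²(0.2) = 17.2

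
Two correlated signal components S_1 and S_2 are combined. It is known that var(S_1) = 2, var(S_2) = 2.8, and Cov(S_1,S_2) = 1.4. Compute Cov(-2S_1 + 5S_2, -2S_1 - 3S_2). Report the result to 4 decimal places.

-39.6000

Cov(-2S_1 + 5S_2, -2S_1 - 3S_2) = (-2)(-2)var(S_1) + (5)(-3)var(S_2) + [(-2)(-3) + (5)(-2)]Cov(S_1,S_2)
= 4·2 + -15·2.8 + -4·1.4 = -39.6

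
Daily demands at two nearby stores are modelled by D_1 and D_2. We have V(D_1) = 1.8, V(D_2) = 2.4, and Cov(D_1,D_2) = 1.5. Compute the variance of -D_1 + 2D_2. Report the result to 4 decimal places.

V(-D_1 + 2D_2) = (-1)²·V(D_1) + (2)²·V(D_2) + 2·(-1)·(2)·Cov(D_1,D_2)
= 1·1.8 + 4·2.4 + -4·1.5 = 5.4

5.4000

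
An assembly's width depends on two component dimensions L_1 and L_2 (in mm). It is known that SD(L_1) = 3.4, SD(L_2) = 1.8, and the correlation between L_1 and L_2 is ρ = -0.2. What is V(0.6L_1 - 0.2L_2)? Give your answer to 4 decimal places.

4.5850

V(L_1) = (3.4)² = 11.56;  V(L_2) = (1.8)² = 3.24
Cov(L_1,L_2) = ρ·SD(L_1)·SD(L_2) = -0.2·3.4·1.8 = -1.224
V(0.6L_1 - 0.2L_2) = (0.6)²·V(L_1) + (-0.2)²·V(L_2) + 2·(0.6)·(-0.2)·Cov(L_1,L_2)
= 0.36·11.56 + 0.04·3.24 + -0.24·-1.224 = 4.58496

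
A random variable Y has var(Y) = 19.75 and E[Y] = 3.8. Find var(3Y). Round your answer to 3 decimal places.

var(3Y) = (3)²·var(Y) = 9·19.75 = 177.75

177.750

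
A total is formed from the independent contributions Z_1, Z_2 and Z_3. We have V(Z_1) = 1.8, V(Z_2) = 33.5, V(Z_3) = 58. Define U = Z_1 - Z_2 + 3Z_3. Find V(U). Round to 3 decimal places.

By independence, V(U) = (1)²V(Z_1) + (-1)²V(Z_2) + (3)²V(Z_3)
= (1)²·1.8 + (-1)²·33.5 + (3)²·58 = 557.3

557.300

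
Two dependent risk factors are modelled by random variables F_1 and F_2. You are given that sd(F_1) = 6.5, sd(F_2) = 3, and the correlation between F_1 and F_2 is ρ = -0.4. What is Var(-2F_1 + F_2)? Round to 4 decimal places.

209.2000

Var(F_1) = (6.5)² = 42.25;  Var(F_2) = (3)² = 9
Cov(F_1,F_2) = ρ·sd(F_1)·sd(F_2) = -0.4·6.5·3 = -7.8
Var(-2F_1 + F_2) = (-2)²·Var(F_1) + (1)²·Var(F_2) + 2·(-2)·(1)·Cov(F_1,F_2)
= 4·42.25 + 1·9 + -4·-7.8 = 209.2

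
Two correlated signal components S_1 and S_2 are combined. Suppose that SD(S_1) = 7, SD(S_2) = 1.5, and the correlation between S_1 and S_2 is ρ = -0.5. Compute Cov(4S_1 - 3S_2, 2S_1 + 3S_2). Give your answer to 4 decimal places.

340.2500

var(S_1) = (7)² = 49;  var(S_2) = (1.5)² = 2.25
Cov(S_1,S_2) = ρ·SD(S_1)·SD(S_2) = -0.5·7·1.5 = -5.25
Cov(4S_1 - 3S_2, 2S_1 + 3S_2) = (4)(2)var(S_1) + (-3)(3)var(S_2) + [(4)(3) + (-3)(2)]Cov(S_1,S_2)
= 8·49 + -9·2.25 + 6·-5.25 = 340.25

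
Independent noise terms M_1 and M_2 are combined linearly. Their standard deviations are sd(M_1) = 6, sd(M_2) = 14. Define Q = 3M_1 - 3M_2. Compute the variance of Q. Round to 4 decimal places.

2088.0000

Var(M_1) = 36, Var(M_2) = 196
By independence, Var(Q) = (3)²Var(M_1) + (-3)²Var(M_2)
= (3)²·36 + (-3)²·196 = 2088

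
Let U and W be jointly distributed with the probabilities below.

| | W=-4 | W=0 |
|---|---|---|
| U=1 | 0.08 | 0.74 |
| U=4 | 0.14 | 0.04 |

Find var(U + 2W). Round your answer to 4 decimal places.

7.4916

E[U] = 1.54,  E[W] = -0.88,  E[UW] = -2.56
var(U) = 3.7 − (1.54)² = 1.3284;  var(W) = 3.52 − (-0.88)² = 2.7456
cov(U,W) = -2.56 − (1.54)(-0.88) = -1.2048
var(U + 2W) = (1)²·1.3284 + (2)²·2.7456 + 2·(1)·(2)·-1.2048 = 7.4916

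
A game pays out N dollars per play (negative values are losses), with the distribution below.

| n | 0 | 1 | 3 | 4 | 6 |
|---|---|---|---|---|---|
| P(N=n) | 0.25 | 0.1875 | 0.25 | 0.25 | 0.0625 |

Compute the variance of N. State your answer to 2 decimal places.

E[N] = (0)(0.25) + (1)(0.1875) + (3)(0.25) + (4)(0.25) + (6)(0.0625) = 2.3125
E[N²] = (0)²(0.25) + (1)²(0.1875) + (3)²(0.25) + (4)²(0.25) + (6)²(0.0625) = 8.6875
var(N) = E[N²] − (E[N])² = 8.6875 − (2.3125)² = 3.33984375

3.34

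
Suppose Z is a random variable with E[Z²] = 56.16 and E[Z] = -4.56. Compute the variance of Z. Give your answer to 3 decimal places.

35.366

var(Z) = 56.16 − (-4.56)² = 35.3664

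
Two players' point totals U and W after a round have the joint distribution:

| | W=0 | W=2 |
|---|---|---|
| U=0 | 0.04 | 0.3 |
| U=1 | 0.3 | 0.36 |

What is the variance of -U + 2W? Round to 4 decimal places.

4.4196

E[U] = 0.66,  E[W] = 1.32,  E[UW] = 0.72
Var(U) = 0.66 − (0.66)² = 0.2244;  Var(W) = 2.64 − (1.32)² = 0.8976
Cov(U,W) = 0.72 − (0.66)(1.32) = -0.1512
Var(-U + 2W) = (-1)²·0.2244 + (2)²·0.8976 + 2·(-1)·(2)·-0.1512 = 4.4196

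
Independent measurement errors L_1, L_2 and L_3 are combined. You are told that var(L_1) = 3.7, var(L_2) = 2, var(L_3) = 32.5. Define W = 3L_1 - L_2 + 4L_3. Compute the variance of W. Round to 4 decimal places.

555.3000

By independence, var(W) = (3)²var(L_1) + (-1)²var(L_2) + (4)²var(L_3)
= (3)²·3.7 + (-1)²·2 + (4)²·32.5 = 555.3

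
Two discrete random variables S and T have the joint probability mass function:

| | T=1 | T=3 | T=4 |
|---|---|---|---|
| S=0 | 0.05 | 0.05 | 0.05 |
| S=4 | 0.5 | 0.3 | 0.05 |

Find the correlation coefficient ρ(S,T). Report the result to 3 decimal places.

E[S] = 3.4,  E[T] = 2
E[ST] = 6.4
cov(S,T) = E[ST] − E[S]E[T] = 6.4 − (3.4)(2) = -0.4
var(S) = 2.04,  var(T) = 1.3
ρ = -0.4 / √(2.04·1.3) ≈ -0.246

-0.246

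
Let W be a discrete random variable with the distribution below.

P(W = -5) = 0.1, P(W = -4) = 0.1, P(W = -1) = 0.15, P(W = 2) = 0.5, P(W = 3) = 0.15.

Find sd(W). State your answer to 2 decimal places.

2.73

E[W] = (-5)(0.1) + (-4)(0.1) + (-1)(0.15) + (2)(0.5) + (3)(0.15) = 0.4
E[W²] = (-5)²(0.1) + (-4)²(0.1) + (-1)²(0.15) + (2)²(0.5) + (3)²(0.15) = 7.6
Var(W) = E[W²] − (E[W])² = 7.6 − (0.4)² = 7.44
sd(W) = √7.44 ≈ 2.73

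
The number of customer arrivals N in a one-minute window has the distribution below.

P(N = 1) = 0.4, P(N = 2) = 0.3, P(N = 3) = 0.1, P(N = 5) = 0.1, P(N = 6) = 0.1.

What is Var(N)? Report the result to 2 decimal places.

E[N] = (1)(0.4) + (2)(0.3) + (3)(0.1) + (5)(0.1) + (6)(0.1) = 2.4
E[N²] = (1)²(0.4) + (2)²(0.3) + (3)²(0.1) + (5)²(0.1) + (6)²(0.1) = 8.6
Var(N) = E[N²] − (E[N])² = 8.6 − (2.4)² = 2.84

2.84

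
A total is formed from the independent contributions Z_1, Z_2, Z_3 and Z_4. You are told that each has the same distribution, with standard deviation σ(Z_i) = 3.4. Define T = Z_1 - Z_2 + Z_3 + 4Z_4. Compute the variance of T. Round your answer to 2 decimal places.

219.64

Var(Z_i) = (3.4)² = 11.56
By independence, Var(T) = (1)²Var(Z_1) + (-1)²Var(Z_2) + (1)²Var(Z_3) + (4)²Var(Z_4)
= (1)²·11.56 + (-1)²·11.56 + (1)²·11.56 + (4)²·11.56 = 219.64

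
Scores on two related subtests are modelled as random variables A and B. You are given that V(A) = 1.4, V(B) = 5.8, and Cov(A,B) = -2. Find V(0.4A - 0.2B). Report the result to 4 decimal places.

0.7760

V(0.4A - 0.2B) = (0.4)²·V(A) + (-0.2)²·V(B) + 2·(0.4)·(-0.2)·Cov(A,B)
= 0.16·1.4 + 0.04·5.8 + -0.16·-2 = 0.776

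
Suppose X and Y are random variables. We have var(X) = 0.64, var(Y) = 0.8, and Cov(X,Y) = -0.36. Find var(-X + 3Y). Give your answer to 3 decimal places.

10.000

var(-X + 3Y) = (-1)²·var(X) + (3)²·var(Y) + 2·(-1)·(3)·Cov(X,Y)
= 1·0.64 + 9·0.8 + -6·-0.36 = 10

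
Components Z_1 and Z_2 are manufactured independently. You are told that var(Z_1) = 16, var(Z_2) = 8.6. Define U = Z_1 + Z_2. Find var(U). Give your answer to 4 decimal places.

By independence, var(U) = (1)²var(Z_1) + (1)²var(Z_2)
= (1)²·16 + (1)²·8.6 = 24.6

24.6000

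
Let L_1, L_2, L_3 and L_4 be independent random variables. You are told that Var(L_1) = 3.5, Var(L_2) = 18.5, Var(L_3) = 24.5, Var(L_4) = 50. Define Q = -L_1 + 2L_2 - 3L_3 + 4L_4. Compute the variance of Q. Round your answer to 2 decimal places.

1098.00

By independence, Var(Q) = (-1)²Var(L_1) + (2)²Var(L_2) + (-3)²Var(L_3) + (4)²Var(L_4)
= (-1)²·3.5 + (2)²·18.5 + (-3)²·24.5 + (4)²·50 = 1098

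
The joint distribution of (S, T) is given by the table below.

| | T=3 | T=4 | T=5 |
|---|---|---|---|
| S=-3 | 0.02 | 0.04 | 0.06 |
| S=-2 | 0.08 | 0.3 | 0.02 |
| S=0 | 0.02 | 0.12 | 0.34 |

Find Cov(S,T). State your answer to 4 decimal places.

E[S] = -1.16,  E[T] = 4.3
E[ST] = -4.64
Cov(S,T) = E[ST] − E[S]E[T] = -4.64 − (-1.16)(4.3) = 0.348

0.3480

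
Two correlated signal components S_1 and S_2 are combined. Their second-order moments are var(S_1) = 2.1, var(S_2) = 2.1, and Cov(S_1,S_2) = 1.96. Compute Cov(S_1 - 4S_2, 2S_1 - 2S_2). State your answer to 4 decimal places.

Cov(S_1 - 4S_2, 2S_1 - 2S_2) = (1)(2)var(S_1) + (-4)(-2)var(S_2) + [(1)(-2) + (-4)(2)]Cov(S_1,S_2)
= 2·2.1 + 8·2.1 + -10·1.96 = 1.4

1.4000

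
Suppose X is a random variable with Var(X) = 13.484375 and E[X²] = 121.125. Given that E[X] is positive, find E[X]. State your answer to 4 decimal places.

10.3750

(E[X])² = E[X²] − Var(X) = 121.125 − 13.484375 = 107.640625
E[X] = √107.640625 = 10.375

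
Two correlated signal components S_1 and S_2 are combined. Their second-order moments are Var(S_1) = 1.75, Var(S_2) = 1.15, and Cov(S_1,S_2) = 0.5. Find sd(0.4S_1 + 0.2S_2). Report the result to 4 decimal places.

0.6372

Var(0.4S_1 + 0.2S_2) = (0.4)²·Var(S_1) + (0.2)²·Var(S_2) + 2·(0.4)·(0.2)·Cov(S_1,S_2)
= 0.16·1.75 + 0.04·1.15 + 0.16·0.5 = 0.406
sd(0.4S_1 + 0.2S_2) = √0.406 ≈ 0.6372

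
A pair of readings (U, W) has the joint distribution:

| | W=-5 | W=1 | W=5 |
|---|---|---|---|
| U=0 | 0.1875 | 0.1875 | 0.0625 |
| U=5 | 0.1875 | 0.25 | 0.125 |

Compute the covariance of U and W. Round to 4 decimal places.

1.0938

E[U] = 2.8125,  E[W] = -0.5
E[UW] = -0.3125
cov(U,W) = E[UW] − E[U]E[W] = -0.3125 − (2.8125)(-0.5) = 1.09375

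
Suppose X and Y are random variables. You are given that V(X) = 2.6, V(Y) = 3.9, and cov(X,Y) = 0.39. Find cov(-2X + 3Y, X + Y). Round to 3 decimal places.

cov(-2X + 3Y, X + Y) = (-2)(1)V(X) + (3)(1)V(Y) + [(-2)(1) + (3)(1)]cov(X,Y)
= -2·2.6 + 3·3.9 + 1·0.39 = 6.89

6.890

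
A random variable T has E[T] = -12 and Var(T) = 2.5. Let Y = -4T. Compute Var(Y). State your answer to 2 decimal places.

40.00

Var(-4T) = (-4)²·Var(T) = 16·2.5 = 40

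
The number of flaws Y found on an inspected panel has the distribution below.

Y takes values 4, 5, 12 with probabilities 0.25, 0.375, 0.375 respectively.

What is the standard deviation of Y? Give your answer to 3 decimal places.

3.603

E[Y] = (4)(0.25) + (5)(0.375) + (12)(0.375) = 7.375
E[Y²] = (4)²(0.25) + (5)²(0.375) + (12)²(0.375) = 67.375
var(Y) = E[Y²] − (E[Y])² = 67.375 − (7.375)² = 12.984375
σ(Y) = √12.984375 ≈ 3.603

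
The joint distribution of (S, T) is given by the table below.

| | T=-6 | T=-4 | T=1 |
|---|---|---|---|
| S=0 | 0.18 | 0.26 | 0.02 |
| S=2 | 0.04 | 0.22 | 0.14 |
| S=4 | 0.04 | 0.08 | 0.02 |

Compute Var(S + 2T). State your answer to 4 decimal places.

26.7856

E[S] = 1.36,  E[T] = -3.62,  E[ST] = -4.12
Var(S) = 3.84 − (1.36)² = 1.9904;  Var(T) = 18.5 − (-3.62)² = 5.3956
Cov(S,T) = -4.12 − (1.36)(-3.62) = 0.8032
Var(S + 2T) = (1)²·1.9904 + (2)²·5.3956 + 2·(1)·(2)·0.8032 = 26.7856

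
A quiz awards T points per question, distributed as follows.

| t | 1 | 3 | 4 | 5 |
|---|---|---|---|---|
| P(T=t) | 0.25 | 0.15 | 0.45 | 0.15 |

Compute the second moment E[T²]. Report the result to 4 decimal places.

12.5500

E[T²] = (1)²(0.25) + (3)²(0.15) + (4)²(0.45) + (5)²(0.15) = 12.55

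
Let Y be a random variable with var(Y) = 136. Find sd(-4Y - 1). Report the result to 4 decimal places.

46.6476

var(-4Y - 1) = (-4)²·136 = 2176
sd(-4Y - 1) = √2176 ≈ 46.6476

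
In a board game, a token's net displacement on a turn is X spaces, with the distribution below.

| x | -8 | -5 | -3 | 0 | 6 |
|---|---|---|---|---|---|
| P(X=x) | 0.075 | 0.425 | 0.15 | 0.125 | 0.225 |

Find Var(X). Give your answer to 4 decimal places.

21.5444

E[X] = (-8)(0.075) + (-5)(0.425) + (-3)(0.15) + (0)(0.125) + (6)(0.225) = -1.825
E[X²] = (-8)²(0.075) + (-5)²(0.425) + (-3)²(0.15) + (0)²(0.125) + (6)²(0.225) = 24.875
Var(X) = E[X²] − (E[X])² = 24.875 − (-1.825)² = 21.544375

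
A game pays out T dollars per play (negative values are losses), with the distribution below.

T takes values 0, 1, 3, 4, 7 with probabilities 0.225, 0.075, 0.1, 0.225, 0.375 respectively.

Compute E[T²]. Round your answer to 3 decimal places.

22.950

E[T²] = (0)²(0.225) + (1)²(0.075) + (3)²(0.1) + (4)²(0.225) + (7)²(0.375) = 22.95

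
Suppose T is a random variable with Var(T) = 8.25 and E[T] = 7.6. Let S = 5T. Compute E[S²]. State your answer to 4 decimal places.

E[5T] = 5·7.6 = 38
Var(5T) = (5)²·8.25 = 206.25
E[S²] = Var(S) + (E[S])² = 206.25 + (38)² = 1650.25

1650.2500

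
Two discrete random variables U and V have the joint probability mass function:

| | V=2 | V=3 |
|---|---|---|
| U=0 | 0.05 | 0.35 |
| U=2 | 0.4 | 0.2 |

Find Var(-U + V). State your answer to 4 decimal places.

E[U] = 1.2,  E[V] = 2.55,  E[UV] = 2.8
Var(U) = 2.4 − (1.2)² = 0.96;  Var(V) = 6.75 − (2.55)² = 0.2475
Cov(U,V) = 2.8 − (1.2)(2.55) = -0.26
Var(-U + V) = (-1)²·0.96 + (1)²·0.2475 + 2·(-1)·(1)·-0.26 = 1.7275

1.7275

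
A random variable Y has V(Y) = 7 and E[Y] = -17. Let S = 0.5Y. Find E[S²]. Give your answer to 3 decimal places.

74.000

E[0.5Y] = 0.5·-17 = -8.5
V(0.5Y) = (0.5)²·7 = 1.75
E[S²] = V(S) + (E[S])² = 1.75 + (-8.5)² = 74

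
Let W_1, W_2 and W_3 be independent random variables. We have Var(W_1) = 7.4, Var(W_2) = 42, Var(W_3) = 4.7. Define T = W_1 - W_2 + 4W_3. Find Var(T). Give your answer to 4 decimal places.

124.6000

By independence, Var(T) = (1)²Var(W_1) + (-1)²Var(W_2) + (4)²Var(W_3)
= (1)²·7.4 + (-1)²·42 + (4)²·4.7 = 124.6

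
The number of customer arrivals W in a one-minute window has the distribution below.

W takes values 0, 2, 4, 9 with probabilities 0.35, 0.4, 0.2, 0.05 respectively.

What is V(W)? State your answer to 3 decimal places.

4.648

E[W] = (0)(0.35) + (2)(0.4) + (4)(0.2) + (9)(0.05) = 2.05
E[W²] = (0)²(0.35) + (2)²(0.4) + (4)²(0.2) + (9)²(0.05) = 8.85
V(W) = E[W²] − (E[W])² = 8.85 − (2.05)² = 4.6475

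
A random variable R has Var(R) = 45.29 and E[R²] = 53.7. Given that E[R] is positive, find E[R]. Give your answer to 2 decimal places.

2.90

(E[R])² = E[R²] − Var(R) = 53.7 − 45.29 = 8.41
E[R] = √8.41 = 2.9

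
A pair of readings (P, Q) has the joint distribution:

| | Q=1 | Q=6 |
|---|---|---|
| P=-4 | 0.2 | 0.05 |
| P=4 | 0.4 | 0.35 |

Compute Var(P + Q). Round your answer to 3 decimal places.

E[P] = 2,  E[Q] = 3,  E[PQ] = 8
Var(P) = 16 − (2)² = 12;  Var(Q) = 15 − (3)² = 6
cov(P,Q) = 8 − (2)(3) = 2
Var(P + Q) = (1)²·12 + (1)²·6 + 2·(1)·(1)·2 = 22

22.000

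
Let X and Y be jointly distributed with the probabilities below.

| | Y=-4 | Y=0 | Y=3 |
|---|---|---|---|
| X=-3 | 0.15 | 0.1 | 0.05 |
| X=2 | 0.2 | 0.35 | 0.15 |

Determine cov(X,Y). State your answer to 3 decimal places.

E[X] = 0.5,  E[Y] = -0.8
E[XY] = 0.65
cov(X,Y) = E[XY] − E[X]E[Y] = 0.65 − (0.5)(-0.8) = 1.05

1.050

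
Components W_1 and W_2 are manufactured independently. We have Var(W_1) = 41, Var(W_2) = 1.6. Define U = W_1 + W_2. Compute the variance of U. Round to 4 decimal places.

By independence, Var(U) = (1)²Var(W_1) + (1)²Var(W_2)
= (1)²·41 + (1)²·1.6 = 42.6

42.6000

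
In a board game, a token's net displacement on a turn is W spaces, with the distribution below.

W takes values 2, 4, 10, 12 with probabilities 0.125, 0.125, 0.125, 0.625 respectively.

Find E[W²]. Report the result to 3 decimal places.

E[W²] = (2)²(0.125) + (4)²(0.125) + (10)²(0.125) + (12)²(0.625) = 105

105.000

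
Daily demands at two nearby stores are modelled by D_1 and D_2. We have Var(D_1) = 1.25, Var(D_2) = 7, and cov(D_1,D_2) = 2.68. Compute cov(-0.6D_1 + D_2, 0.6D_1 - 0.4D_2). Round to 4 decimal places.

-0.9988

cov(-0.6D_1 + D_2, 0.6D_1 - 0.4D_2) = (-0.6)(0.6)Var(D_1) + (1)(-0.4)Var(D_2) + [(-0.6)(-0.4) + (1)(0.6)]cov(D_1,D_2)
= -0.36·1.25 + -0.4·7 + 0.84·2.68 = -0.9988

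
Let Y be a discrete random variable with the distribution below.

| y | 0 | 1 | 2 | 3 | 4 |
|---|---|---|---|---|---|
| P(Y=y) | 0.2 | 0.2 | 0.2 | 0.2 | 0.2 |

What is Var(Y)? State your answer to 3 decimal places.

E[Y] = (0)(0.2) + (1)(0.2) + (2)(0.2) + (3)(0.2) + (4)(0.2) = 2
E[Y²] = (0)²(0.2) + (1)²(0.2) + (2)²(0.2) + (3)²(0.2) + (4)²(0.2) = 6
Var(Y) = E[Y²] − (E[Y])² = 6 − (2)² = 2

2.000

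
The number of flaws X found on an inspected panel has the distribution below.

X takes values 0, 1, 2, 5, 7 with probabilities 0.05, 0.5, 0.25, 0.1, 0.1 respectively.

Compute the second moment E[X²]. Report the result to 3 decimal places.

E[X²] = (0)²(0.05) + (1)²(0.5) + (2)²(0.25) + (5)²(0.1) + (7)²(0.1) = 8.9

8.900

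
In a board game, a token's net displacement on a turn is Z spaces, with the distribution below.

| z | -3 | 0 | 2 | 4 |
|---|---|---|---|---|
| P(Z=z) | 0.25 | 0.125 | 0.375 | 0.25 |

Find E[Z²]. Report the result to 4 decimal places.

E[Z²] = (-3)²(0.25) + (0)²(0.125) + (2)²(0.375) + (4)²(0.25) = 7.75

7.7500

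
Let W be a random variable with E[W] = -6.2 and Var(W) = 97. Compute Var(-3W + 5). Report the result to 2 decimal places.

Var(-3W + 5) = (-3)²·Var(W) = 9·97 = 873

873.00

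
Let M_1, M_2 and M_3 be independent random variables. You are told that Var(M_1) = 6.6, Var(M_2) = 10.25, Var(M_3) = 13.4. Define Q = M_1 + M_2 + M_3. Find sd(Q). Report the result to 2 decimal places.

5.50

By independence, Var(Q) = (1)²Var(M_1) + (1)²Var(M_2) + (1)²Var(M_3)
= (1)²·6.6 + (1)²·10.25 + (1)²·13.4 = 30.25
sd(Q) = √30.25 ≈ 5.50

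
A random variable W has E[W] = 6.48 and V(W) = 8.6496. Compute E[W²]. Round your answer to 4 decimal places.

50.6400

E[W²] = V(W) + (E[W])² = 8.6496 + (6.48)² = 50.64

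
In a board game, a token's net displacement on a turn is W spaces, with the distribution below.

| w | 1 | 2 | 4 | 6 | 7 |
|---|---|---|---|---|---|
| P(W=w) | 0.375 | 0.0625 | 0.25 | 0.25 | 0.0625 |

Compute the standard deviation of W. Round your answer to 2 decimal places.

E[W] = (1)(0.375) + (2)(0.0625) + (4)(0.25) + (6)(0.25) + (7)(0.0625) = 3.4375
E[W²] = (1)²(0.375) + (2)²(0.0625) + (4)²(0.25) + (6)²(0.25) + (7)²(0.0625) = 16.6875
Var(W) = E[W²] − (E[W])² = 16.6875 − (3.4375)² = 4.87109375
sd(W) = √4.87109375 ≈ 2.21

2.21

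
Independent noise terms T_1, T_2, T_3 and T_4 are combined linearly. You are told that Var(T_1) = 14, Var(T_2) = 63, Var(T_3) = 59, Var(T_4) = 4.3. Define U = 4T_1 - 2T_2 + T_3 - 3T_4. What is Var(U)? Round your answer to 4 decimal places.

573.7000

By independence, Var(U) = (4)²Var(T_1) + (-2)²Var(T_2) + (1)²Var(T_3) + (-3)²Var(T_4)
= (4)²·14 + (-2)²·63 + (1)²·59 + (-3)²·4.3 = 573.7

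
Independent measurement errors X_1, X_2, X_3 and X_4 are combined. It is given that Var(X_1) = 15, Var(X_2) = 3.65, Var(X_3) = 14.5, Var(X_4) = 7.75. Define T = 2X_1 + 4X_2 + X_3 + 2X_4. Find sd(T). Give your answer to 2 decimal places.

By independence, Var(T) = (2)²Var(X_1) + (4)²Var(X_2) + (1)²Var(X_3) + (2)²Var(X_4)
= (2)²·15 + (4)²·3.65 + (1)²·14.5 + (2)²·7.75 = 163.9
sd(T) = √163.9 ≈ 12.80

12.80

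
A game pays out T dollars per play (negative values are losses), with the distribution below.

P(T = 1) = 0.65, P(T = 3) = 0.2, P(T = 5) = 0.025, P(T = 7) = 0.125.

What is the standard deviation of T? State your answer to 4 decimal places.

2.0341

E[T] = (1)(0.65) + (3)(0.2) + (5)(0.025) + (7)(0.125) = 2.25
E[T²] = (1)²(0.65) + (3)²(0.2) + (5)²(0.025) + (7)²(0.125) = 9.2
var(T) = E[T²] − (E[T])² = 9.2 − (2.25)² = 4.1375
σ(T) = √4.1375 ≈ 2.0341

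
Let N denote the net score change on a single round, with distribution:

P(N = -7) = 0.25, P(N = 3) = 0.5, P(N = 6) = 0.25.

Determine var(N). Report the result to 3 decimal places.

24.188

E[N] = (-7)(0.25) + (3)(0.5) + (6)(0.25) = 1.25
E[N²] = (-7)²(0.25) + (3)²(0.5) + (6)²(0.25) = 25.75
var(N) = E[N²] − (E[N])² = 25.75 − (1.25)² = 24.1875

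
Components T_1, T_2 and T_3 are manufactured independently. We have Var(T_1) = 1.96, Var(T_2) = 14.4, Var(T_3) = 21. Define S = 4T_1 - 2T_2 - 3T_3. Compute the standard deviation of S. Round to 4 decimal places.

By independence, Var(S) = (4)²Var(T_1) + (-2)²Var(T_2) + (-3)²Var(T_3)
= (4)²·1.96 + (-2)²·14.4 + (-3)²·21 = 277.96
SD(S) = √277.96 ≈ 16.6721

16.6721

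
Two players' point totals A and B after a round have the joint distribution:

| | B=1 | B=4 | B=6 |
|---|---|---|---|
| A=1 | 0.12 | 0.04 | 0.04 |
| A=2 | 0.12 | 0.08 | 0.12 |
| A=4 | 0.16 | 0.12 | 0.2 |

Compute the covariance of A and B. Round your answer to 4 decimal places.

E[A] = 2.76,  E[B] = 3.52
E[AB] = 10.2
Cov(A,B) = E[AB] − E[A]E[B] = 10.2 − (2.76)(3.52) = 0.4848

0.4848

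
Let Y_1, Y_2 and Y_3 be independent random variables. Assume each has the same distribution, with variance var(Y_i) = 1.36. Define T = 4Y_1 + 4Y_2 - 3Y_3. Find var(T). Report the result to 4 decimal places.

55.7600

By independence, var(T) = (4)²var(Y_1) + (4)²var(Y_2) + (-3)²var(Y_3)
= (4)²·1.36 + (4)²·1.36 + (-3)²·1.36 = 55.76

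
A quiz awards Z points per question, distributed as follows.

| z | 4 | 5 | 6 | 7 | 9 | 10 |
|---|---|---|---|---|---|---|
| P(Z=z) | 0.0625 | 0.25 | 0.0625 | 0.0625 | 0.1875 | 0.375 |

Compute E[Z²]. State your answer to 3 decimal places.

65.250

E[Z²] = (4)²(0.0625) + (5)²(0.25) + (6)²(0.0625) + (7)²(0.0625) + (9)²(0.1875) + (10)²(0.375) = 65.25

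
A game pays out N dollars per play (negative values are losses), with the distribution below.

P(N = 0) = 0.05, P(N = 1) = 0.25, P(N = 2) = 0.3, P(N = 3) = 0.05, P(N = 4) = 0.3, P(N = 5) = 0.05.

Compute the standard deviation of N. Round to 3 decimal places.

1.396

E[N] = (0)(0.05) + (1)(0.25) + (2)(0.3) + (3)(0.05) + (4)(0.3) + (5)(0.05) = 2.45
E[N²] = (0)²(0.05) + (1)²(0.25) + (2)²(0.3) + (3)²(0.05) + (4)²(0.3) + (5)²(0.05) = 7.95
Var(N) = E[N²] − (E[N])² = 7.95 − (2.45)² = 1.9475
SD(N) = √1.9475 ≈ 1.396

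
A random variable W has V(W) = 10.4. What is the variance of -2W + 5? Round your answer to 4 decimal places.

V(-2W + 5) = (-2)²·V(W) = 4·10.4 = 41.6

41.6000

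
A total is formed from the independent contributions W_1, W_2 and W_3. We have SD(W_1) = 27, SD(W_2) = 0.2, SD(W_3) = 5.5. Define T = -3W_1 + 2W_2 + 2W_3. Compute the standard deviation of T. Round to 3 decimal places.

81.744

Var(W_1) = 729, Var(W_2) = 0.04, Var(W_3) = 30.25
By independence, Var(T) = (-3)²Var(W_1) + (2)²Var(W_2) + (2)²Var(W_3)
= (-3)²·729 + (2)²·0.04 + (2)²·30.25 = 6682.16
SD(T) = √6682.16 ≈ 81.744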